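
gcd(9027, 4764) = 3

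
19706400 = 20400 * 966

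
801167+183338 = 984505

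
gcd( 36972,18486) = 18486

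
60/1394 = 30/697= 0.04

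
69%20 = 9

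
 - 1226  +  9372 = 8146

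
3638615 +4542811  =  8181426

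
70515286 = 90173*782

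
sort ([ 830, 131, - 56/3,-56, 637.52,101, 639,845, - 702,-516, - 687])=[- 702, - 687, - 516, - 56,-56/3,101,131, 637.52,  639,830,845]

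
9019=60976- 51957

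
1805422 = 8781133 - 6975711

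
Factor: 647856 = 2^4*3^2*11^1 *409^1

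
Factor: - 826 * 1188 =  - 981288 = -2^3*3^3 * 7^1 * 11^1*59^1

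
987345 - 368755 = 618590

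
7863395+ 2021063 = 9884458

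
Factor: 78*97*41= 2^1*3^1*13^1 * 41^1*97^1 = 310206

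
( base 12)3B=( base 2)101111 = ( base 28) 1J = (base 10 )47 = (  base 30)1H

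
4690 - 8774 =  - 4084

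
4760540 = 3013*1580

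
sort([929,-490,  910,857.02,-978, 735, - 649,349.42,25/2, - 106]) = [-978, - 649,-490,-106,25/2, 349.42,  735, 857.02, 910, 929]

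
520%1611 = 520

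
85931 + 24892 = 110823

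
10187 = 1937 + 8250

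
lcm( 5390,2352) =129360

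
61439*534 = 32808426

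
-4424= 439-4863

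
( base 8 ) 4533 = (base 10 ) 2395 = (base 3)10021201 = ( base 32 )2AR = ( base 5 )34040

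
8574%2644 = 642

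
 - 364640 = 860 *( - 424 )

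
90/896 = 45/448 = 0.10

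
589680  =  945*624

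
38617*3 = 115851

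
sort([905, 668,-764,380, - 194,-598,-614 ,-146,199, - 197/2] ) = [-764,-614, - 598, - 194,-146, - 197/2, 199, 380,668 , 905]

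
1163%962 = 201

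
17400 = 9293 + 8107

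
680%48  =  8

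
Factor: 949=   13^1*73^1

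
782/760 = 1 + 11/380 = 1.03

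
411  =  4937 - 4526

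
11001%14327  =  11001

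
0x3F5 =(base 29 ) 15r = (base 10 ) 1013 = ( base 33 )UN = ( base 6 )4405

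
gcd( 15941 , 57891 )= 839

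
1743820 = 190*9178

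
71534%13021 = 6429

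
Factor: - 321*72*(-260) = 6009120  =  2^5*3^3*5^1*13^1 * 107^1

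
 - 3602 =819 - 4421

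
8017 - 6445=1572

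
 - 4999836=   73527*(-68)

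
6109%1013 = 31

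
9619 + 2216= 11835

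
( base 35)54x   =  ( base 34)5f8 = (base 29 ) 7E5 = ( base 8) 14232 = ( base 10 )6298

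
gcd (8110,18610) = 10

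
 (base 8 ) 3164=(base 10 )1652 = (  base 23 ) 32j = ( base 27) 275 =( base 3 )2021012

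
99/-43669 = - 99/43669=-0.00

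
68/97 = 68/97 = 0.70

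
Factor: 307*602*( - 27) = -2^1 * 3^3*7^1*43^1*307^1=-4989978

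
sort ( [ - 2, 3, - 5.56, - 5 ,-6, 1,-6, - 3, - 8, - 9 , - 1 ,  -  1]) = [- 9, - 8, - 6, -6, - 5.56,  -  5, -3,-2,  -  1,-1, 1,  3 ] 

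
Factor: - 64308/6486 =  - 2^1 * 47^( - 1 ) * 233^1 = - 466/47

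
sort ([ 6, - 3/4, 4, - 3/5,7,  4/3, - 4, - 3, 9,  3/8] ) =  [ - 4,-3,  -  3/4,  -  3/5,3/8 , 4/3,4,  6,  7,9] 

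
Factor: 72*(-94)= -6768 = - 2^4*3^2*47^1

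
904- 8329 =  - 7425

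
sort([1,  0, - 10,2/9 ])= [ - 10, 0,2/9,  1] 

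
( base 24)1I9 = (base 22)225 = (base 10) 1017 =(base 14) 529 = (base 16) 3F9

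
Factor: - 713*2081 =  - 1483753 = - 23^1*31^1*2081^1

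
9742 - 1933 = 7809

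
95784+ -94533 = 1251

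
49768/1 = 49768=   49768.00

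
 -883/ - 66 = 13 + 25/66 = 13.38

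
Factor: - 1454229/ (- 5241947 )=3^2 * 7^1*41^1*563^1 * 1129^( - 1)*4643^( - 1) 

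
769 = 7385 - 6616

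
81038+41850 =122888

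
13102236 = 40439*324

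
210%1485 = 210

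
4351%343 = 235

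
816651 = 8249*99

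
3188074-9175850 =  - 5987776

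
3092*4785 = 14795220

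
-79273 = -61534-17739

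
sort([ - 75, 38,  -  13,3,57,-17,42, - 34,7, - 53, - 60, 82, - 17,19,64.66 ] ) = [ - 75, - 60, - 53,-34,  -  17, - 17,-13,3,7,19,38,42 , 57,  64.66,82] 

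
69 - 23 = 46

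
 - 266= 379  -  645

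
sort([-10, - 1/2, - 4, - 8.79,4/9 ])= [ - 10,-8.79, - 4, - 1/2,  4/9]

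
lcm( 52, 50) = 1300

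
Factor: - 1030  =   - 2^1*5^1* 103^1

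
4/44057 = 4/44057 = 0.00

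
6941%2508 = 1925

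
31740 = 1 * 31740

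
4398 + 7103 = 11501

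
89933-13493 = 76440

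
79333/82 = 967 + 39/82 = 967.48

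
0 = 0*177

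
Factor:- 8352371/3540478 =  - 2^( - 1) * 139^1 * 60089^1 * 1770239^ ( - 1)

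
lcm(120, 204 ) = 2040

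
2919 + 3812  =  6731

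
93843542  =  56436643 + 37406899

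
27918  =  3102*9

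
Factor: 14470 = 2^1*5^1 * 1447^1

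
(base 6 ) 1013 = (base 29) 7M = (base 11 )195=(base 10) 225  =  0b11100001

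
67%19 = 10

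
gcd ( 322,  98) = 14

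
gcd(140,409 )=1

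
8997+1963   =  10960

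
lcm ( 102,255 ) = 510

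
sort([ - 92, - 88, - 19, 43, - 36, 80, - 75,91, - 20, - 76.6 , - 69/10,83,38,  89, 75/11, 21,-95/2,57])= [ - 92, - 88, - 76.6, - 75, - 95/2,  -  36,- 20, - 19, - 69/10,75/11,21, 38, 43,57 , 80 , 83, 89, 91]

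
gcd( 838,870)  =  2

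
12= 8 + 4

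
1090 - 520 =570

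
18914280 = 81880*231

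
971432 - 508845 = 462587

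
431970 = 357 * 1210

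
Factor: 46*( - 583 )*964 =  - 2^3*11^1 * 23^1*53^1*241^1 = -  25852552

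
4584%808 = 544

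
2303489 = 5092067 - 2788578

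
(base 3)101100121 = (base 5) 220144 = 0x1d7d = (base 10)7549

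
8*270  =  2160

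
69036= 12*5753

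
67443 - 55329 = 12114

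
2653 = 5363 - 2710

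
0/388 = 0 =0.00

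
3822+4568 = 8390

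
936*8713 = 8155368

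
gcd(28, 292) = 4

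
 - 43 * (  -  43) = 1849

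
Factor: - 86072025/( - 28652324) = 2^(- 2 )*3^1*5^2*13^1*43^1*2053^1*2411^( - 1 )*2971^( - 1)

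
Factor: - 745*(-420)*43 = 13454700 = 2^2*3^1*5^2*7^1*43^1*149^1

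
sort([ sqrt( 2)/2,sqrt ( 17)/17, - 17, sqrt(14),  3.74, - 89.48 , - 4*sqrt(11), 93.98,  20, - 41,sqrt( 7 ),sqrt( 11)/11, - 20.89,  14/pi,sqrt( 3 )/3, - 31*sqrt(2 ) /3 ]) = [ - 89.48, - 41, - 20.89, - 17, - 31 * sqrt( 2)/3 , - 4*sqrt( 11 ), sqrt( 17) /17, sqrt (11) /11,  sqrt(3 )/3,  sqrt(2)/2,  sqrt ( 7 ), 3.74,sqrt( 14 ),14/pi, 20,93.98]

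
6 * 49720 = 298320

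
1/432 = 1/432 = 0.00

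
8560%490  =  230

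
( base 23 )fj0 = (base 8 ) 20264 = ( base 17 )1bg8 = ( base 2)10000010110100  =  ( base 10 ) 8372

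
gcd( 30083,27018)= 1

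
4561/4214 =4561/4214   =  1.08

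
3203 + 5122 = 8325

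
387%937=387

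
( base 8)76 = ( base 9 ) 68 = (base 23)2G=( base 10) 62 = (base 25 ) 2c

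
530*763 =404390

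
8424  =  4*2106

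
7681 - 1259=6422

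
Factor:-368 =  - 2^4*23^1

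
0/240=0=0.00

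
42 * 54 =2268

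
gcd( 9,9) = 9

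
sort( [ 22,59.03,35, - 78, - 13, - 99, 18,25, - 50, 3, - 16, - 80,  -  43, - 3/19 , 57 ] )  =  [-99, - 80,  -  78, - 50, - 43, - 16, - 13, - 3/19, 3,18, 22,  25, 35, 57, 59.03]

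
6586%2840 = 906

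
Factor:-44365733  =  -17^1*263^1*9923^1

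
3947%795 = 767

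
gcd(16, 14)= 2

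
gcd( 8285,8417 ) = 1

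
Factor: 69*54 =2^1*3^4*23^1 = 3726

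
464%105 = 44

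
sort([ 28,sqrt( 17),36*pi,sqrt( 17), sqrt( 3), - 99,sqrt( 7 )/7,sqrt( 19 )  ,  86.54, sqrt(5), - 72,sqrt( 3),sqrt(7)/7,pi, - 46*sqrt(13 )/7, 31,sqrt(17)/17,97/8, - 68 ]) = [ -99,-72,- 68,- 46  *sqrt ( 13)/7,sqrt( 17 )/17,sqrt( 7)/7,  sqrt( 7)/7 , sqrt( 3) , sqrt( 3), sqrt( 5 ), pi,sqrt( 17 ), sqrt(17),sqrt(19), 97/8,28,31, 86.54,36*pi] 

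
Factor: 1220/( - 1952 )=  - 5/8 = - 2^( -3 )*5^1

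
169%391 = 169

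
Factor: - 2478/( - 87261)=2^1* 7^1* 17^(  -  1)*29^(  -  1) = 14/493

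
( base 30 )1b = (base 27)1e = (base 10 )41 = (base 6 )105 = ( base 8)51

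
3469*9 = 31221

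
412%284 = 128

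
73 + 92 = 165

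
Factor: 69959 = 69959^1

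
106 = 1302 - 1196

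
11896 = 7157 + 4739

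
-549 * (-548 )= 300852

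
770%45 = 5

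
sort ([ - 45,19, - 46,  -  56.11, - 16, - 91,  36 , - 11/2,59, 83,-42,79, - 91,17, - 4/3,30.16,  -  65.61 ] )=[  -  91,- 91, - 65.61, - 56.11, - 46,  -  45,-42, - 16, - 11/2,- 4/3, 17,19,30.16,36, 59,79,83 ]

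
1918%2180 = 1918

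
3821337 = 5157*741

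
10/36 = 5/18 = 0.28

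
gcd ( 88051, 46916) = 1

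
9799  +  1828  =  11627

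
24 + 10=34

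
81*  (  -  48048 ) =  - 3891888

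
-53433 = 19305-72738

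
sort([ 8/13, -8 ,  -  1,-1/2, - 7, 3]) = [ -8,- 7, - 1,-1/2,8/13  ,  3]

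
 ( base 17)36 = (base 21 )2f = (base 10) 57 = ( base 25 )27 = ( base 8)71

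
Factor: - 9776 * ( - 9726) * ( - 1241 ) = -117995987616 = - 2^5*3^1 *13^1*17^1*47^1*73^1*1621^1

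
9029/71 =9029/71= 127.17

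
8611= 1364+7247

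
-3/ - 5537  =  3/5537 = 0.00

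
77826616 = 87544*889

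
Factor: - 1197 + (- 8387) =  - 2^4*599^1 = - 9584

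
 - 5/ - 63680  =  1/12736 = 0.00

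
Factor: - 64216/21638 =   -  2^2*23^1*31^( - 1 ) = -92/31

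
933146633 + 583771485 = 1516918118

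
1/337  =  1/337 = 0.00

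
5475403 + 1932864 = 7408267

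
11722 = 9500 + 2222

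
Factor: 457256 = 2^3 * 61^1*937^1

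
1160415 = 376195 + 784220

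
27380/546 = 13690/273 = 50.15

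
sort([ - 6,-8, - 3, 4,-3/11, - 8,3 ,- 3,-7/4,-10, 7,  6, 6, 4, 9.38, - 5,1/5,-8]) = [ - 10, - 8,-8, - 8,-6, - 5, - 3,-3, - 7/4,-3/11,1/5, 3, 4, 4, 6, 6, 7, 9.38 ]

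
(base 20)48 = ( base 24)3g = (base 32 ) 2O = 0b1011000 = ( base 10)88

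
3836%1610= 616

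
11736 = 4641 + 7095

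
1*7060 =7060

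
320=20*16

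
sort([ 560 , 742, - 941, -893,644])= [ - 941, - 893, 560,644, 742]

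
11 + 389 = 400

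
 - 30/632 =-1 + 301/316 = - 0.05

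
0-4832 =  - 4832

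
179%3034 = 179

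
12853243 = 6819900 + 6033343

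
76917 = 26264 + 50653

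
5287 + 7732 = 13019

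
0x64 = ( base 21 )4g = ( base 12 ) 84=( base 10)100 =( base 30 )3a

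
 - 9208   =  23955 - 33163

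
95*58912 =5596640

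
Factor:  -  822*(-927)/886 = 380997/443 = 3^3*103^1*137^1 * 443^(-1) 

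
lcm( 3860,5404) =27020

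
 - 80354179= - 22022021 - 58332158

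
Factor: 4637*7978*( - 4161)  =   - 2^1*3^1*19^1*73^1*3989^1*4637^1 = - 153931975746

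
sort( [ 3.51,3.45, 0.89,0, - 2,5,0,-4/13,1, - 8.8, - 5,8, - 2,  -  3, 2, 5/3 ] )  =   [ - 8.8, - 5, - 3,-2, - 2, - 4/13 , 0,0,0.89,1,  5/3 , 2,3.45,  3.51,5,8 ] 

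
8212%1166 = 50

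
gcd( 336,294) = 42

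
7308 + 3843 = 11151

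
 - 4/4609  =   - 4/4609 = - 0.00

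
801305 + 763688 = 1564993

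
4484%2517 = 1967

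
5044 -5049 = - 5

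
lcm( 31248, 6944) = 62496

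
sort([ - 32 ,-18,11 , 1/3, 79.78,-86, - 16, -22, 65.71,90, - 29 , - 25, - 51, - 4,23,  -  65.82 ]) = [-86  , - 65.82,-51 , - 32, - 29 , - 25 ,  -  22 , - 18, - 16, - 4,1/3,11  ,  23, 65.71, 79.78, 90] 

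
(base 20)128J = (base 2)10001100010011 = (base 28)BCJ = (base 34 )7Q3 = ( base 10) 8979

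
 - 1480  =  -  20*74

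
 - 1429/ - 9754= 1429/9754= 0.15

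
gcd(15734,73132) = 2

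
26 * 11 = 286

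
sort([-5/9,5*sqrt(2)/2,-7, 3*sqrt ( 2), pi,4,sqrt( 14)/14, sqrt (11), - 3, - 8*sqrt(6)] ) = [ - 8*sqrt(6), - 7,-3, - 5/9, sqrt( 14)/14, pi, sqrt( 11 ),5  *sqrt( 2)/2, 4 , 3*sqrt( 2)]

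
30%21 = 9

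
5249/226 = 5249/226 =23.23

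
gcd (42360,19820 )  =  20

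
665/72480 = 133/14496 = 0.01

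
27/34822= 27/34822 = 0.00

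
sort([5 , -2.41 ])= [ - 2.41, 5] 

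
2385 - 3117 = - 732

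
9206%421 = 365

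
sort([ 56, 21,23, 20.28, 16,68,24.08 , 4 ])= [ 4,16,20.28,21,23,24.08,56,68 ] 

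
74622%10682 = 10530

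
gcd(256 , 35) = 1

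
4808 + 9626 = 14434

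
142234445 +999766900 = 1142001345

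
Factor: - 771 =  - 3^1*257^1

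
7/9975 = 1/1425 = 0.00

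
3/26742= 1/8914 = 0.00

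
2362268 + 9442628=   11804896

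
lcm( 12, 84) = 84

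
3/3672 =1/1224  =  0.00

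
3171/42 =75 + 1/2  =  75.50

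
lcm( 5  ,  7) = 35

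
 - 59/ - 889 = 59/889=0.07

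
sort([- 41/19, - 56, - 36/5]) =[ - 56, - 36/5, - 41/19]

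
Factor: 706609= 661^1*1069^1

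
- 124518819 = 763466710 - 887985529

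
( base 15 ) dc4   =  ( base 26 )4FF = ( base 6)22221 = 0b110000100101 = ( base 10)3109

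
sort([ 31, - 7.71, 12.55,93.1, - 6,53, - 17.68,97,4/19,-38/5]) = [ - 17.68, - 7.71, - 38/5, - 6,4/19 , 12.55,31, 53, 93.1, 97]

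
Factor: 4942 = 2^1*7^1*353^1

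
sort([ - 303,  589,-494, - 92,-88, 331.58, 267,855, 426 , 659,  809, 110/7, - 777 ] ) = [-777, - 494, - 303,-92,  -  88,110/7,267, 331.58, 426,589, 659,809,855]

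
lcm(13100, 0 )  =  0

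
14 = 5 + 9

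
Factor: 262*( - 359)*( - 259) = 24361022 = 2^1*7^1*37^1*131^1*359^1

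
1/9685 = 1/9685 = 0.00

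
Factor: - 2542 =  - 2^1*31^1* 41^1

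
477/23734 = 477/23734 = 0.02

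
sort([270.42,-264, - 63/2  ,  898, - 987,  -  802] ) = [ - 987 ,  -  802, - 264, - 63/2,270.42 , 898] 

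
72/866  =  36/433 =0.08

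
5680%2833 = 14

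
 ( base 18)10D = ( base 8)521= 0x151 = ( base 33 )a7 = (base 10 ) 337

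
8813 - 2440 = 6373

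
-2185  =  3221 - 5406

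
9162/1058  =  8 + 349/529 = 8.66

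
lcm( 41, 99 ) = 4059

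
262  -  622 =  - 360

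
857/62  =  13+51/62 = 13.82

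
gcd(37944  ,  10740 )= 12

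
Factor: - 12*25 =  - 2^2 * 3^1*5^2 = - 300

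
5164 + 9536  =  14700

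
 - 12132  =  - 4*3033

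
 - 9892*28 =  -276976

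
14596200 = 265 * 55080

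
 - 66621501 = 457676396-524297897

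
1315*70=92050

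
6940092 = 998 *6954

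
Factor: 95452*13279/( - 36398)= -2^1*7^4 *271^1*487^1 * 18199^(-1 ) =- 633753554/18199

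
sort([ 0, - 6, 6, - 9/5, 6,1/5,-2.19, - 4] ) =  [-6,  -  4,  -  2.19, - 9/5 , 0, 1/5,6,  6] 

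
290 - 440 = - 150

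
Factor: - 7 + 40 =33 = 3^1*11^1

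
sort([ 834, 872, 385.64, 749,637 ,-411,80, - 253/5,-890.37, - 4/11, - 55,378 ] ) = [ - 890.37,  -  411,  -  55, - 253/5, - 4/11, 80,378,385.64,637, 749, 834, 872 ] 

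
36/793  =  36/793 = 0.05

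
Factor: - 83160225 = -3^2*5^2*139^1*2659^1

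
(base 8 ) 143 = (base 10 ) 99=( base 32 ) 33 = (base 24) 43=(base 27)3I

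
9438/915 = 3146/305 = 10.31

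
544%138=130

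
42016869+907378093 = 949394962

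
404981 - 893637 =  - 488656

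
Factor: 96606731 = 13^1*631^1 * 11777^1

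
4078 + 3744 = 7822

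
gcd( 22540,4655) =245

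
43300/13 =3330 + 10/13= 3330.77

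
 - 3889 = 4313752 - 4317641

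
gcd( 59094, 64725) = 3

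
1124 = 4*281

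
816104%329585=156934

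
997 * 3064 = 3054808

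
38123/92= 414 + 35/92 = 414.38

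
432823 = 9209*47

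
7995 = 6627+1368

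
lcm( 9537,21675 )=238425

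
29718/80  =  14859/40 =371.48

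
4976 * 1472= 7324672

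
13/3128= 13/3128 = 0.00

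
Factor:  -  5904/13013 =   -  2^4*3^2*7^( - 1)*11^( - 1 ) * 13^ (  -  2)*41^1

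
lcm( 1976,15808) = 15808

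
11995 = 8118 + 3877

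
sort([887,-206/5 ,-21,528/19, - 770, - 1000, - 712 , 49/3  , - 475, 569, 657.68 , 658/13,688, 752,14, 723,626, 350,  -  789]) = [-1000, - 789,-770, - 712, - 475,-206/5,  -  21,14, 49/3, 528/19, 658/13,350 , 569,626, 657.68,688,723, 752 , 887 ] 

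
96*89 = 8544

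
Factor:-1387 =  - 19^1*  73^1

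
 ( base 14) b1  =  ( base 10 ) 155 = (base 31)50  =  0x9B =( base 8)233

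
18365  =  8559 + 9806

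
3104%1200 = 704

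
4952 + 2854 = 7806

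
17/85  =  1/5=0.20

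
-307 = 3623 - 3930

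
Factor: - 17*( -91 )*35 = 5^1*7^2*13^1 * 17^1 = 54145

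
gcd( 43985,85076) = 1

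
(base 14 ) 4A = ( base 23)2k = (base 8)102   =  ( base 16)42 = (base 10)66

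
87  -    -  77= 164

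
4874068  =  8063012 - 3188944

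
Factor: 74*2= 2^2*37^1 = 148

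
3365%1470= 425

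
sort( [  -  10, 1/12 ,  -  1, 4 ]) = [-10 , - 1, 1/12,  4 ]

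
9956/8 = 2489/2 = 1244.50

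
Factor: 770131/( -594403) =-103^1* 7477^1*594403^( - 1)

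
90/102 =15/17= 0.88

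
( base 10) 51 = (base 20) 2b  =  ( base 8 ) 63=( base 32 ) 1j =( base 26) 1p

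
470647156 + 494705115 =965352271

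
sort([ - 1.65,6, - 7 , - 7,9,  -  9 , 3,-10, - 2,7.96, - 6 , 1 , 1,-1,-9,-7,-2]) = [ - 10,-9, - 9,-7,-7, - 7, - 6,-2, - 2, - 1.65,-1,1,1, 3,  6,7.96, 9 ] 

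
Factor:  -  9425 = -5^2*13^1  *  29^1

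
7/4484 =7/4484 =0.00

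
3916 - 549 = 3367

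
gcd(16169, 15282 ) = 1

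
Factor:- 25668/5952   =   - 69/16 = - 2^ ( - 4)*3^1*23^1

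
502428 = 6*83738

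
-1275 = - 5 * 255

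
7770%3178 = 1414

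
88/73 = 1+15/73=1.21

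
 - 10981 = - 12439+1458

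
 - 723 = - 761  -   - 38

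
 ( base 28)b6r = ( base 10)8819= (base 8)21163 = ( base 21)jkk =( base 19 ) 1583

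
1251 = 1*1251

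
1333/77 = 17  +  24/77 = 17.31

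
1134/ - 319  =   -1134/319 = - 3.55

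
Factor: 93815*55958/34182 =3^( - 4 )*5^1  *  7^2*29^1*211^( - 1) * 571^1*647^1 =2624849885/17091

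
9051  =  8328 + 723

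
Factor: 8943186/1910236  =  2^( - 1 )* 3^1*7^2*19^1*37^( - 1 ) *1601^1*12907^( - 1) = 4471593/955118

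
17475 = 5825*3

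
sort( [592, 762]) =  [592,762 ]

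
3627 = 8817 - 5190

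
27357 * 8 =218856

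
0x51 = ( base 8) 121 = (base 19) 45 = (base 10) 81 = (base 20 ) 41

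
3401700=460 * 7395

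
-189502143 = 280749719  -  470251862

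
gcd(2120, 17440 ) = 40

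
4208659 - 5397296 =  -1188637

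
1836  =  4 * 459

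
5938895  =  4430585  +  1508310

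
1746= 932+814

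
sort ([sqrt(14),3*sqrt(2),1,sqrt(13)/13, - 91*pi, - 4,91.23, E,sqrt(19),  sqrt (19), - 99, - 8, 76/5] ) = [ - 91*pi  , - 99, - 8,  -  4,  sqrt ( 13) /13,  1 , E,sqrt(14), 3*sqrt(2), sqrt(19), sqrt(19),76/5, 91.23] 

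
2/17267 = 2/17267 = 0.00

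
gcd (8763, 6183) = 3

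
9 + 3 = 12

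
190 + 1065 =1255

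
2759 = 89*31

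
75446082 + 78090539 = 153536621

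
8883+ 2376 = 11259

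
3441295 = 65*52943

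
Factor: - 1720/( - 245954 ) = 2^2*5^1*31^(-1)*43^1* 3967^ (-1) = 860/122977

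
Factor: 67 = 67^1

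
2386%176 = 98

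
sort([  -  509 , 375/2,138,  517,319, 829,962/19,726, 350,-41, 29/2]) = [ - 509, - 41,29/2,962/19, 138 , 375/2,319, 350, 517,726, 829 ] 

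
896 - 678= 218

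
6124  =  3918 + 2206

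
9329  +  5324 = 14653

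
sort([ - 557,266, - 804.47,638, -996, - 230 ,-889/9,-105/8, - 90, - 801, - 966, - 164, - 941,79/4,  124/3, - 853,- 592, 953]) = [ - 996, - 966,-941, - 853, - 804.47, - 801,  -  592, - 557,-230, - 164, - 889/9, - 90, - 105/8 , 79/4,124/3,266,638,953]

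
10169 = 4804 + 5365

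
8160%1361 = 1355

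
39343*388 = 15265084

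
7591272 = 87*87256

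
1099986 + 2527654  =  3627640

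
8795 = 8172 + 623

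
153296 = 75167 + 78129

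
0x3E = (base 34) 1s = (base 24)2e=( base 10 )62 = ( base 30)22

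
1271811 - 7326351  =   - 6054540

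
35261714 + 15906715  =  51168429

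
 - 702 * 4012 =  - 2816424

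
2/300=1/150=0.01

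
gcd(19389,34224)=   69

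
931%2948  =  931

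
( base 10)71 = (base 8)107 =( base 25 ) 2l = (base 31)29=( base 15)4b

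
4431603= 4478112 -46509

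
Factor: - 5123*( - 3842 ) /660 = 9841283/330 = 2^( - 1)*3^( - 1 )*5^(  -  1)*11^( - 1 )*17^1*47^1*109^1*113^1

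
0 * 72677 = 0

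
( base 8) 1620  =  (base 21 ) 219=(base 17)32B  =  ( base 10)912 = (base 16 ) 390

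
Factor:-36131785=-5^1* 7226357^1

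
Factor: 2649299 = 2649299^1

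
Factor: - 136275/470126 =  - 2^( - 1) * 3^1*5^2*23^1*79^1*313^ (-1)*751^( - 1)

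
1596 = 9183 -7587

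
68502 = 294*233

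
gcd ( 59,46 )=1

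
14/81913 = 14/81913=0.00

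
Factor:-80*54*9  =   - 38880 = - 2^5 * 3^5*5^1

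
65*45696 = 2970240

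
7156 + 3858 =11014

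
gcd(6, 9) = 3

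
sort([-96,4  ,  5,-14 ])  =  [ - 96,-14,4, 5] 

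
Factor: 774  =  2^1*3^2*43^1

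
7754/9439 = 7754/9439 = 0.82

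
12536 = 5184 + 7352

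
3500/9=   3500/9 = 388.89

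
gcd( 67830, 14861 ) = 7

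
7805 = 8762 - 957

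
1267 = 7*181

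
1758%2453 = 1758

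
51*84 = 4284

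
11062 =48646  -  37584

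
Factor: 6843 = 3^1*2281^1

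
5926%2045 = 1836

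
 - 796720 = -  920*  866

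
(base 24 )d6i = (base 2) 1110111100010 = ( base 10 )7650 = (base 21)h76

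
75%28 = 19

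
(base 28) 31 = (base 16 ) 55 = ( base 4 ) 1111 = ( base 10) 85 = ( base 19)49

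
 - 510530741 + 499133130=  - 11397611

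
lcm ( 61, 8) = 488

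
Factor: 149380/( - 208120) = -679/946= - 2^( - 1 ) * 7^1*11^(- 1)*43^( - 1) * 97^1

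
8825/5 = 1765 =1765.00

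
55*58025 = 3191375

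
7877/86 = 7877/86 = 91.59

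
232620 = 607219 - 374599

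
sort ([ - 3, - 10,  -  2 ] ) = [- 10, - 3, - 2]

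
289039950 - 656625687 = -367585737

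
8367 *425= 3555975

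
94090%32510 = 29070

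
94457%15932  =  14797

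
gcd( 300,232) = 4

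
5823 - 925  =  4898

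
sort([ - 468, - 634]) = [ - 634, - 468 ] 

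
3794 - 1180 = 2614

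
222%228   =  222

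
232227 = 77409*3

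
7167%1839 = 1650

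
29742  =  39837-10095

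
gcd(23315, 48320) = 5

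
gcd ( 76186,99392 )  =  2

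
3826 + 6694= 10520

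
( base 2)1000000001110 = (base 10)4110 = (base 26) 622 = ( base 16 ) 100E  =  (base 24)736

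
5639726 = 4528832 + 1110894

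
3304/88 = 37+6/11 = 37.55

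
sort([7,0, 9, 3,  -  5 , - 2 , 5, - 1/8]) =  [ - 5, - 2, - 1/8, 0,3, 5 , 7,9]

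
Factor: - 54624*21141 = -1154805984 = - 2^5*3^7*29^1*  569^1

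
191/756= 191/756 = 0.25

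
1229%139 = 117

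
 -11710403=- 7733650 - 3976753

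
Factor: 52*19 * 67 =66196 = 2^2*13^1 * 19^1*67^1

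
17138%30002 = 17138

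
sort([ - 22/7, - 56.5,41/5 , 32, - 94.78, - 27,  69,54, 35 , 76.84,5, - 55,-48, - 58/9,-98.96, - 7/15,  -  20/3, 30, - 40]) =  [-98.96, - 94.78,-56.5 , - 55,-48, - 40,-27,-20/3 ,  -  58/9, - 22/7, - 7/15 , 5,41/5,  30, 32, 35,54,  69,76.84] 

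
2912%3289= 2912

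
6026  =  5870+156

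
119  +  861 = 980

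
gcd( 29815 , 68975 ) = 445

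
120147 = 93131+27016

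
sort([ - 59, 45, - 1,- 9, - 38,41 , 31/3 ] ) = [ - 59, - 38, - 9,-1,31/3, 41, 45 ]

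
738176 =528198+209978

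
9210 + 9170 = 18380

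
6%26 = 6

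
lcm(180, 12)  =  180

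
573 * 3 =1719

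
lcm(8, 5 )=40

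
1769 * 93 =164517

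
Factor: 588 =2^2*3^1*7^2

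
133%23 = 18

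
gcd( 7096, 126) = 2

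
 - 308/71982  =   - 1 + 35837/35991 = -  0.00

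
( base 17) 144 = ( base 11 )2a9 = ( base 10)361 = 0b101101001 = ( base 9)441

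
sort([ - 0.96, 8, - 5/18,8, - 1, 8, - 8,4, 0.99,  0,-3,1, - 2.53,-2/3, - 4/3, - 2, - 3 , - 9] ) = [ - 9, - 8, - 3, - 3, - 2.53, - 2 ,-4/3, - 1,  -  0.96, - 2/3, -5/18 , 0,0.99, 1, 4,8,8, 8 ] 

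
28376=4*7094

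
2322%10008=2322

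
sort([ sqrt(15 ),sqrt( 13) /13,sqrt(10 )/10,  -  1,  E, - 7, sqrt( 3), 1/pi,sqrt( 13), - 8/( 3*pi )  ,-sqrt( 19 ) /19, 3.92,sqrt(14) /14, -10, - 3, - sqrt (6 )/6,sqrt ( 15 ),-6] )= [-10, - 7  , - 6, - 3, - 1, -8/( 3*pi), -sqrt( 6 )/6, - sqrt (19)/19,sqrt(14) /14, sqrt( 13)/13,sqrt( 10)/10,1/pi,sqrt( 3 ),E,sqrt(13), sqrt( 15 ),sqrt(  15 ),3.92 ]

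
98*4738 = 464324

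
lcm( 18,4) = 36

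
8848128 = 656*13488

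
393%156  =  81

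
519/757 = 519/757 = 0.69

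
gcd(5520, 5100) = 60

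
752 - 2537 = -1785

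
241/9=26 + 7/9 = 26.78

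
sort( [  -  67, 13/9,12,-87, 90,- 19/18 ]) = [ - 87, - 67,-19/18, 13/9,12,  90 ]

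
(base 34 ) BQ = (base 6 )1504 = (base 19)121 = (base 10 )400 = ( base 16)190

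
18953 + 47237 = 66190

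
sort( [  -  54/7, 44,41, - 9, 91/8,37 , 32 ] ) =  [ - 9, - 54/7, 91/8,  32 , 37,41, 44 ] 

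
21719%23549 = 21719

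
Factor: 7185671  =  2377^1*3023^1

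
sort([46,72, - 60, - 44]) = [ - 60, - 44, 46, 72 ] 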